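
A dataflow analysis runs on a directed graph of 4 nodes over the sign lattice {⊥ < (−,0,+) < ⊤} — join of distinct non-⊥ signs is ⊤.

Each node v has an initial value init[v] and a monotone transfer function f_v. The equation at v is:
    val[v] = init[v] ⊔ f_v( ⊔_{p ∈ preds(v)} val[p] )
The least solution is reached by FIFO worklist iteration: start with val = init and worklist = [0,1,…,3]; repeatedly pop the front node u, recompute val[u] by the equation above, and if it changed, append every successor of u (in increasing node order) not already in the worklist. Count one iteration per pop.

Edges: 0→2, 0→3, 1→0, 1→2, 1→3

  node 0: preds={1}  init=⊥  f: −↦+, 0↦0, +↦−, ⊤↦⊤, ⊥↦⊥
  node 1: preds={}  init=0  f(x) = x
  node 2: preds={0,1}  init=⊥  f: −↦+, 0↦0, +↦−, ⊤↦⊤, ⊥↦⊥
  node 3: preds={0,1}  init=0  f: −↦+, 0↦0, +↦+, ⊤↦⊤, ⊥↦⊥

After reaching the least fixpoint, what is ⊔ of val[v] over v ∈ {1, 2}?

Iteration log — 4 steps:
  step 1. node 0  ⊔preds=0  new=0  old=⊥  +wl: 
  step 2. node 1  ⊔preds=⊥  new=0  stable
  step 3. node 2  ⊔preds=0  new=0  old=⊥  +wl: 
  step 4. node 3  ⊔preds=0  new=0  stable

Least fixpoint reached:
  node 0: 0
  node 1: 0
  node 2: 0
  node 3: 0

0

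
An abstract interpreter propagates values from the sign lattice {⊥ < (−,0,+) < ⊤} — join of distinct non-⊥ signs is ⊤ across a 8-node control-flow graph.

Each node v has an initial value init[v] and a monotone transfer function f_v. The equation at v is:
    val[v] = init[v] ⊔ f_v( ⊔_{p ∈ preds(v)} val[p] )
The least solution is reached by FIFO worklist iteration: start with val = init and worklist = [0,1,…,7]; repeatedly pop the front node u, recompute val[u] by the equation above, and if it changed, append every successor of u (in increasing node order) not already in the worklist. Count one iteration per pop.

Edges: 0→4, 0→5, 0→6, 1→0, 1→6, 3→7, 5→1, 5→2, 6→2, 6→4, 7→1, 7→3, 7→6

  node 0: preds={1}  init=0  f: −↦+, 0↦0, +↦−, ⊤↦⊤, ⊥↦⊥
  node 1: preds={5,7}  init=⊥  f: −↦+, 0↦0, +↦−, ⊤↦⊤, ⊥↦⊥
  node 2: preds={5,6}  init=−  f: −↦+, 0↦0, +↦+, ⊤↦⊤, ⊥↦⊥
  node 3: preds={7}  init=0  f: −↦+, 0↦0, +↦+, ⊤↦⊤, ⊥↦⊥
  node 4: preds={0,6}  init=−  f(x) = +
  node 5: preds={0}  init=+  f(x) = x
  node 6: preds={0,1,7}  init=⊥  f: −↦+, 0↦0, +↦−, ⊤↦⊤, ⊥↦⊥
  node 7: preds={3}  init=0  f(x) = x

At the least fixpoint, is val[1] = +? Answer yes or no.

no

Iteration log — 14 steps:
  step 1. node 0  ⊔preds=⊥  new=0  stable
  step 2. node 1  ⊔preds=⊤  new=⊤  old=⊥  +wl: 0
  step 3. node 2  ⊔preds=+  new=⊤  old=−  +wl: 
  step 4. node 3  ⊔preds=0  new=0  stable
  step 5. node 4  ⊔preds=0  new=⊤  old=−  +wl: 
  step 6. node 5  ⊔preds=0  new=⊤  old=+  +wl: 1,2
  step 7. node 6  ⊔preds=⊤  new=⊤  old=⊥  +wl: 4
  step 8. node 7  ⊔preds=0  new=0  stable
  step 9. node 0  ⊔preds=⊤  new=⊤  old=0  +wl: 5,6
  step 10. node 1  ⊔preds=⊤  new=⊤  stable
  step 11. node 2  ⊔preds=⊤  new=⊤  stable
  step 12. node 4  ⊔preds=⊤  new=⊤  stable
  step 13. node 5  ⊔preds=⊤  new=⊤  stable
  step 14. node 6  ⊔preds=⊤  new=⊤  stable

Least fixpoint reached:
  node 0: ⊤
  node 1: ⊤
  node 2: ⊤
  node 3: 0
  node 4: ⊤
  node 5: ⊤
  node 6: ⊤
  node 7: 0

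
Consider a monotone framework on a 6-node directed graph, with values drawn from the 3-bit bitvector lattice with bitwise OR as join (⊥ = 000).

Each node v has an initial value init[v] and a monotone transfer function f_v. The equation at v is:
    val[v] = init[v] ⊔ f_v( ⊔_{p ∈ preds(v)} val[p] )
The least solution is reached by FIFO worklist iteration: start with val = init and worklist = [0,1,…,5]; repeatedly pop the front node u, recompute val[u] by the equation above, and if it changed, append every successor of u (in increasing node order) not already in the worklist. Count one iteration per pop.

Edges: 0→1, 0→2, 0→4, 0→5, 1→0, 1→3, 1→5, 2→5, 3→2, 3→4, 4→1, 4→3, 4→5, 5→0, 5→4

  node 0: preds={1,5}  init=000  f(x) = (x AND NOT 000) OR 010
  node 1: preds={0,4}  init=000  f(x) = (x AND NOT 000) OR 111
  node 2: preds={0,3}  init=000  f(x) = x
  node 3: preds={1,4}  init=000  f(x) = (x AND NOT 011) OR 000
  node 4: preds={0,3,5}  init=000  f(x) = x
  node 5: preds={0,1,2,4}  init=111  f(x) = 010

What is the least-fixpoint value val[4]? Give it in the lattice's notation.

111

Iteration log — 10 steps:
  step 1. node 0  ⊔preds=111  new=111  old=000  +wl: 
  step 2. node 1  ⊔preds=111  new=111  old=000  +wl: 0
  step 3. node 2  ⊔preds=111  new=111  old=000  +wl: 
  step 4. node 3  ⊔preds=111  new=100  old=000  +wl: 2
  step 5. node 4  ⊔preds=111  new=111  old=000  +wl: 1,3
  step 6. node 5  ⊔preds=111  new=111  stable
  step 7. node 0  ⊔preds=111  new=111  stable
  step 8. node 2  ⊔preds=111  new=111  stable
  step 9. node 1  ⊔preds=111  new=111  stable
  step 10. node 3  ⊔preds=111  new=100  stable

Least fixpoint reached:
  node 0: 111
  node 1: 111
  node 2: 111
  node 3: 100
  node 4: 111
  node 5: 111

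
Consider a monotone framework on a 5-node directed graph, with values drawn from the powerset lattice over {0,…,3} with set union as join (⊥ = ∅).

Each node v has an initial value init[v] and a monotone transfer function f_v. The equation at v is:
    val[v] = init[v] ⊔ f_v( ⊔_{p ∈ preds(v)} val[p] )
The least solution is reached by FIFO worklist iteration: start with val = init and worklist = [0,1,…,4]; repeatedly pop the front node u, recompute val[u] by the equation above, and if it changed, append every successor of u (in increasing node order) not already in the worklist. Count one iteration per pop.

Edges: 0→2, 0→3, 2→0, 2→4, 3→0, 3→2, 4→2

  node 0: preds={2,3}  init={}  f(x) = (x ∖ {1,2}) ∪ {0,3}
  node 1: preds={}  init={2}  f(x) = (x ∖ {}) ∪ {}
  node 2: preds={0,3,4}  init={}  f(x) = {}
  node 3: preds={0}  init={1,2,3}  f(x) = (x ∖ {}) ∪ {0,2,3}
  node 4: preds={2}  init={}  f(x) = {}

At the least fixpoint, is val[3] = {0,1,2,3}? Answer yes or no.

yes

Worklist (7 pops):
  #1 pop 0: in={1,2,3} → {0,3} (was {}); enqueue []
  #2 pop 1: in={} → {2} (no change)
  #3 pop 2: in={0,1,2,3} → {} (no change)
  #4 pop 3: in={0,3} → {0,1,2,3} (was {1,2,3}); enqueue [0,2]
  #5 pop 4: in={} → {} (no change)
  #6 pop 0: in={0,1,2,3} → {0,3} (no change)
  #7 pop 2: in={0,1,2,3} → {} (no change)

Fixpoint:
  val[0] = {0,3}
  val[1] = {2}
  val[2] = {}
  val[3] = {0,1,2,3}
  val[4] = {}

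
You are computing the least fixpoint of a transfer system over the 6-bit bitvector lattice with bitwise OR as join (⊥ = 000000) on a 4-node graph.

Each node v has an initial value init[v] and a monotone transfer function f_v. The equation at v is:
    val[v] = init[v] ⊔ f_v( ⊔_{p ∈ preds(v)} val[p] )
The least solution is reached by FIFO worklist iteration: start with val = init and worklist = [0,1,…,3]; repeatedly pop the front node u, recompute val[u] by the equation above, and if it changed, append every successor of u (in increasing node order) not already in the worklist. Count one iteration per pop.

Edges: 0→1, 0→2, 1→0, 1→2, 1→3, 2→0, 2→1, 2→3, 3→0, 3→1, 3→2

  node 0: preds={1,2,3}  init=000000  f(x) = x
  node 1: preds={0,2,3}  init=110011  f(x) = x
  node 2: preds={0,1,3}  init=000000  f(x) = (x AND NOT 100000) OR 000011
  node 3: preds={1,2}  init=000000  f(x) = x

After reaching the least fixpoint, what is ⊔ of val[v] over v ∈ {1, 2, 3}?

Trace (7 dequeues):
  [1] u=0 | in 110011 | out 110011 | prev 000000 | push {}
  [2] u=1 | in 110011 | out 110011 | ==
  [3] u=2 | in 110011 | out 010011 | prev 000000 | push {0,1}
  [4] u=3 | in 110011 | out 110011 | prev 000000 | push {2}
  [5] u=0 | in 110011 | out 110011 | ==
  [6] u=1 | in 110011 | out 110011 | ==
  [7] u=2 | in 110011 | out 010011 | ==

Converged values:
  [0] 110011
  [1] 110011
  [2] 010011
  [3] 110011

110011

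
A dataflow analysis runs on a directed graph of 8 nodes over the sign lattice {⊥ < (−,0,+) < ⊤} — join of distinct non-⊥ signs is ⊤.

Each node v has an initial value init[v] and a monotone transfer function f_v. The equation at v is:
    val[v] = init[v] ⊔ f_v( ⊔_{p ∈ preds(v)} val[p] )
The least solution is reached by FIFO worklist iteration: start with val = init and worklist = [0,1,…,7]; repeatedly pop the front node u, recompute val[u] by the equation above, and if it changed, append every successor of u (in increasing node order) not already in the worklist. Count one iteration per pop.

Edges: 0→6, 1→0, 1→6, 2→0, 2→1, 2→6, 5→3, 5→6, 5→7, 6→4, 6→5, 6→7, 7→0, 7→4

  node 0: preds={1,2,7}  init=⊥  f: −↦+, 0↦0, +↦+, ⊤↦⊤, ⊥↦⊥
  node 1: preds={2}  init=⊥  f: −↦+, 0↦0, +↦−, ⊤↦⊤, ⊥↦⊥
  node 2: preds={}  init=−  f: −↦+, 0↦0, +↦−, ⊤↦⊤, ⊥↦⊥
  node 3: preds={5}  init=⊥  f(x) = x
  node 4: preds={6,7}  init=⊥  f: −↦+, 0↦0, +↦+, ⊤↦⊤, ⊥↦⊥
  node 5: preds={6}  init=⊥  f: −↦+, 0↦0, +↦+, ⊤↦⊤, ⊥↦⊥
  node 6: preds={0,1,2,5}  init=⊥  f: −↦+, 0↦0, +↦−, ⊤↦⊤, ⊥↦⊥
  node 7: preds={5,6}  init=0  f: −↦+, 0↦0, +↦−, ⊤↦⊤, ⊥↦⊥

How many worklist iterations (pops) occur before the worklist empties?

Trace (14 dequeues):
  [1] u=0 | in ⊤ | out ⊤ | prev ⊥ | push {}
  [2] u=1 | in − | out + | prev ⊥ | push {0}
  [3] u=2 | in ⊥ | out − | ==
  [4] u=3 | in ⊥ | out ⊥ | ==
  [5] u=4 | in 0 | out 0 | prev ⊥ | push {}
  [6] u=5 | in ⊥ | out ⊥ | ==
  [7] u=6 | in ⊤ | out ⊤ | prev ⊥ | push {4,5}
  [8] u=7 | in ⊤ | out ⊤ | prev 0 | push {}
  [9] u=0 | in ⊤ | out ⊤ | ==
  [10] u=4 | in ⊤ | out ⊤ | prev 0 | push {}
  [11] u=5 | in ⊤ | out ⊤ | prev ⊥ | push {3,6,7}
  [12] u=3 | in ⊤ | out ⊤ | prev ⊥ | push {}
  [13] u=6 | in ⊤ | out ⊤ | ==
  [14] u=7 | in ⊤ | out ⊤ | ==

Converged values:
  [0] ⊤
  [1] +
  [2] −
  [3] ⊤
  [4] ⊤
  [5] ⊤
  [6] ⊤
  [7] ⊤

14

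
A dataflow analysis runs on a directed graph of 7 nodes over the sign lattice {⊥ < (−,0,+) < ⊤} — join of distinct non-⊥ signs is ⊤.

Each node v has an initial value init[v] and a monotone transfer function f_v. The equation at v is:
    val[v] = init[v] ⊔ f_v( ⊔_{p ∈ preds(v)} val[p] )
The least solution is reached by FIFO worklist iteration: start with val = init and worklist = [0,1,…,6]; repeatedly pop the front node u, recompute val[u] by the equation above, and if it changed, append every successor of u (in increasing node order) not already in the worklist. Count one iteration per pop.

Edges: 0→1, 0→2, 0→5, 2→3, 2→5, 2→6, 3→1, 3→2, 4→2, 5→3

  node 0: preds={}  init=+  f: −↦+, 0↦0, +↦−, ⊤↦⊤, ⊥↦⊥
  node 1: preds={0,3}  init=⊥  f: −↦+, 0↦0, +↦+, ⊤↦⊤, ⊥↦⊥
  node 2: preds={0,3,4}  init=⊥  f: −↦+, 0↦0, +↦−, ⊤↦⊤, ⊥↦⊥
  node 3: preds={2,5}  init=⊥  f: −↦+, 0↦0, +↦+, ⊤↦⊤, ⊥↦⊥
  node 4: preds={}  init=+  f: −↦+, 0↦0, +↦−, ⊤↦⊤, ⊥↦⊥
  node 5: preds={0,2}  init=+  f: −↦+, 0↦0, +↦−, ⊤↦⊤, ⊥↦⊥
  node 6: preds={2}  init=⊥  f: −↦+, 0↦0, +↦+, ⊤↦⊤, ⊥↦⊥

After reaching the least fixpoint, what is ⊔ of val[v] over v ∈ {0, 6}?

Trace (12 dequeues):
  [1] u=0 | in ⊥ | out + | ==
  [2] u=1 | in + | out + | prev ⊥ | push {}
  [3] u=2 | in + | out − | prev ⊥ | push {}
  [4] u=3 | in ⊤ | out ⊤ | prev ⊥ | push {1,2}
  [5] u=4 | in ⊥ | out + | ==
  [6] u=5 | in ⊤ | out ⊤ | prev + | push {3}
  [7] u=6 | in − | out + | prev ⊥ | push {}
  [8] u=1 | in ⊤ | out ⊤ | prev + | push {}
  [9] u=2 | in ⊤ | out ⊤ | prev − | push {5,6}
  [10] u=3 | in ⊤ | out ⊤ | ==
  [11] u=5 | in ⊤ | out ⊤ | ==
  [12] u=6 | in ⊤ | out ⊤ | prev + | push {}

Converged values:
  [0] +
  [1] ⊤
  [2] ⊤
  [3] ⊤
  [4] +
  [5] ⊤
  [6] ⊤

⊤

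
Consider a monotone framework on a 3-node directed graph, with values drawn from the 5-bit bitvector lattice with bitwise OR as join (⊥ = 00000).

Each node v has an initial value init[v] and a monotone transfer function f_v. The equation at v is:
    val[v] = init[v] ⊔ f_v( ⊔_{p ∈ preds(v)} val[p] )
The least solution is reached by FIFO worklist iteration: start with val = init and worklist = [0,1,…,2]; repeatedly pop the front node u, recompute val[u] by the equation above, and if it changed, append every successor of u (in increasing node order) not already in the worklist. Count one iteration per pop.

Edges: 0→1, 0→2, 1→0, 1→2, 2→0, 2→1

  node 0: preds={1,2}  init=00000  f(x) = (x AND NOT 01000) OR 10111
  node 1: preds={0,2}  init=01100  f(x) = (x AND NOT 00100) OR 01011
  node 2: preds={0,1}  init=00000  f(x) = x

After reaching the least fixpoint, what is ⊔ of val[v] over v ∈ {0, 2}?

Worklist (5 pops):
  #1 pop 0: in=01100 → 10111 (was 00000); enqueue []
  #2 pop 1: in=10111 → 11111 (was 01100); enqueue [0]
  #3 pop 2: in=11111 → 11111 (was 00000); enqueue [1]
  #4 pop 0: in=11111 → 10111 (no change)
  #5 pop 1: in=11111 → 11111 (no change)

Fixpoint:
  val[0] = 10111
  val[1] = 11111
  val[2] = 11111

11111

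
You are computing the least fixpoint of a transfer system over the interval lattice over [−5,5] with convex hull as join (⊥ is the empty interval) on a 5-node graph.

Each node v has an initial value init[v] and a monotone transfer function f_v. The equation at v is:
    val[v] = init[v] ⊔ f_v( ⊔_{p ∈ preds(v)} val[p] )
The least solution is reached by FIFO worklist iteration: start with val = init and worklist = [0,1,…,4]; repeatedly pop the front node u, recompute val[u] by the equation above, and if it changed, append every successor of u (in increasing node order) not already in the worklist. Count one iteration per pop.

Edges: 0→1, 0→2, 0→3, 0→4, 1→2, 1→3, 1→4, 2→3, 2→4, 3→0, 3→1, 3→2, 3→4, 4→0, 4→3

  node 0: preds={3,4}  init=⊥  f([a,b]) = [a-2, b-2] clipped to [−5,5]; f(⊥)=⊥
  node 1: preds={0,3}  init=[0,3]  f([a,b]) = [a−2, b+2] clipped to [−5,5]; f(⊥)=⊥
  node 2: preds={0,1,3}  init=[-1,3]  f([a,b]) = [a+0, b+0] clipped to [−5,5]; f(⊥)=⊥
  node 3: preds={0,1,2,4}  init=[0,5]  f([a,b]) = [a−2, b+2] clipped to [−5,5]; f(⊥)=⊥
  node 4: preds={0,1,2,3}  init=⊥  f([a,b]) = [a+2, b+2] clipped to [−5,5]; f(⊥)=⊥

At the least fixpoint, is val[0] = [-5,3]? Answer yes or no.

yes

Trace (10 dequeues):
  [1] u=0 | in [0,5] | out [-2,3] | prev ⊥ | push {}
  [2] u=1 | in [-2,5] | out [-4,5] | prev [0,3] | push {}
  [3] u=2 | in [-4,5] | out [-4,5] | prev [-1,3] | push {}
  [4] u=3 | in [-4,5] | out [-5,5] | prev [0,5] | push {0,1,2}
  [5] u=4 | in [-5,5] | out [-3,5] | prev ⊥ | push {3}
  [6] u=0 | in [-5,5] | out [-5,3] | prev [-2,3] | push {4}
  [7] u=1 | in [-5,5] | out [-5,5] | prev [-4,5] | push {}
  [8] u=2 | in [-5,5] | out [-5,5] | prev [-4,5] | push {}
  [9] u=3 | in [-5,5] | out [-5,5] | ==
  [10] u=4 | in [-5,5] | out [-3,5] | ==

Converged values:
  [0] [-5,3]
  [1] [-5,5]
  [2] [-5,5]
  [3] [-5,5]
  [4] [-3,5]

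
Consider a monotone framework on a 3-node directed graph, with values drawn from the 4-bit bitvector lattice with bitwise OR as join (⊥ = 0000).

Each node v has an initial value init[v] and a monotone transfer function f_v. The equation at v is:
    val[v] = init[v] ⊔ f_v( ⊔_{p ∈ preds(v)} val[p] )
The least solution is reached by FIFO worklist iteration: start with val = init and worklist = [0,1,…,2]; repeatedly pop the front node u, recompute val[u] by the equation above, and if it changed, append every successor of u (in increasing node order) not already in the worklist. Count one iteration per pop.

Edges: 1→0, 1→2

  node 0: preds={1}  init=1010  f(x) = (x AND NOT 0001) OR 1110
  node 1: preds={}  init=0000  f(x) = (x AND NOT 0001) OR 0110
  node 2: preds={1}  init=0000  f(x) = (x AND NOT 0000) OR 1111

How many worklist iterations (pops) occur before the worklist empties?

4

Worklist (4 pops):
  #1 pop 0: in=0000 → 1110 (was 1010); enqueue []
  #2 pop 1: in=0000 → 0110 (was 0000); enqueue [0]
  #3 pop 2: in=0110 → 1111 (was 0000); enqueue []
  #4 pop 0: in=0110 → 1110 (no change)

Fixpoint:
  val[0] = 1110
  val[1] = 0110
  val[2] = 1111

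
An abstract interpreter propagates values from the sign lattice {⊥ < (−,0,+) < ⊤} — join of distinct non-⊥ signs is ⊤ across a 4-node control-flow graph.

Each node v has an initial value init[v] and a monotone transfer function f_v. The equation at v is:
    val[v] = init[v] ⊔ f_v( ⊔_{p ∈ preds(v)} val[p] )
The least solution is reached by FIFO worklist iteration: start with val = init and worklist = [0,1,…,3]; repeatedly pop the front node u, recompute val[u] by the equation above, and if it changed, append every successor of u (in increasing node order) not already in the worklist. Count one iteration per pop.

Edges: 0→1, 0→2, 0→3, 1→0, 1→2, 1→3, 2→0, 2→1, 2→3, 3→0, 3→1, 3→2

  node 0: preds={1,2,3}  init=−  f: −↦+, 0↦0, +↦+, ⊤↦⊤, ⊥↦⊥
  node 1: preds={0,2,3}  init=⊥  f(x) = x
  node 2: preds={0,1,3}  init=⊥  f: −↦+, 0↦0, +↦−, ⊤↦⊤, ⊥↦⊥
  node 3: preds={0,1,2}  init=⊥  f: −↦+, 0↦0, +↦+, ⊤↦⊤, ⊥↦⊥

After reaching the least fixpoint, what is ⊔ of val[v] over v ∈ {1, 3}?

⊤

Worklist (10 pops):
  #1 pop 0: in=⊥ → − (no change)
  #2 pop 1: in=− → − (was ⊥); enqueue [0]
  #3 pop 2: in=− → + (was ⊥); enqueue [1]
  #4 pop 3: in=⊤ → ⊤ (was ⊥); enqueue [2]
  #5 pop 0: in=⊤ → ⊤ (was −); enqueue [3]
  #6 pop 1: in=⊤ → ⊤ (was −); enqueue [0]
  #7 pop 2: in=⊤ → ⊤ (was +); enqueue [1]
  #8 pop 3: in=⊤ → ⊤ (no change)
  #9 pop 0: in=⊤ → ⊤ (no change)
  #10 pop 1: in=⊤ → ⊤ (no change)

Fixpoint:
  val[0] = ⊤
  val[1] = ⊤
  val[2] = ⊤
  val[3] = ⊤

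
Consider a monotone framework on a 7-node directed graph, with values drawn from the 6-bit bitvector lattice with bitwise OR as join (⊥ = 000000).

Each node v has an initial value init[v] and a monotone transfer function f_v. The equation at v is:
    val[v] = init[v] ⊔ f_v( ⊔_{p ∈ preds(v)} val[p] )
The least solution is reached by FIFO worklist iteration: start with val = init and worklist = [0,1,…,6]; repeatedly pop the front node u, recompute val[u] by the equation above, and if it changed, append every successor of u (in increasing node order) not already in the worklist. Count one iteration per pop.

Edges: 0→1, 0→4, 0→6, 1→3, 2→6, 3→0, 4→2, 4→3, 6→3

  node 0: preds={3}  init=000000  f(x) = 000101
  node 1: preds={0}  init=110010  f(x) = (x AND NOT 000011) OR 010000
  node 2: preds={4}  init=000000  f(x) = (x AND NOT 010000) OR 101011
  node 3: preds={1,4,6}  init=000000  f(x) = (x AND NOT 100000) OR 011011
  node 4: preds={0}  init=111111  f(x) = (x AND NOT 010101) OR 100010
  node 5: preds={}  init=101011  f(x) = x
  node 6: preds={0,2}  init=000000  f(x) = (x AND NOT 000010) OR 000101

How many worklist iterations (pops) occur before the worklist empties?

Trace (9 dequeues):
  [1] u=0 | in 000000 | out 000101 | prev 000000 | push {}
  [2] u=1 | in 000101 | out 110110 | prev 110010 | push {}
  [3] u=2 | in 111111 | out 101111 | prev 000000 | push {}
  [4] u=3 | in 111111 | out 011111 | prev 000000 | push {0}
  [5] u=4 | in 000101 | out 111111 | ==
  [6] u=5 | in 000000 | out 101011 | ==
  [7] u=6 | in 101111 | out 101101 | prev 000000 | push {3}
  [8] u=0 | in 011111 | out 000101 | ==
  [9] u=3 | in 111111 | out 011111 | ==

Converged values:
  [0] 000101
  [1] 110110
  [2] 101111
  [3] 011111
  [4] 111111
  [5] 101011
  [6] 101101

9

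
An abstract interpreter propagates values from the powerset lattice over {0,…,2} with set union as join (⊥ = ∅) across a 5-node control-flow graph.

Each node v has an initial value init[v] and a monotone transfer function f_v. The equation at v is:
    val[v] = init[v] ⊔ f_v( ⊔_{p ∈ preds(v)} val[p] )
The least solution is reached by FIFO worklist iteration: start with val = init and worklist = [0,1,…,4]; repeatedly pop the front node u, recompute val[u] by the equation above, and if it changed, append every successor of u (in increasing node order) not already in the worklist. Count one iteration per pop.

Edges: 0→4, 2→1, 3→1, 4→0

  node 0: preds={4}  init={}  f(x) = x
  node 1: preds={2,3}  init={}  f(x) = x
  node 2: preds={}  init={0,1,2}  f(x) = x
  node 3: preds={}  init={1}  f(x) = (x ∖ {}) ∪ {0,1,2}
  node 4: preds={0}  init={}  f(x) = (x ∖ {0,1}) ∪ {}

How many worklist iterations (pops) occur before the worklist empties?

6

Worklist (6 pops):
  #1 pop 0: in={} → {} (no change)
  #2 pop 1: in={0,1,2} → {0,1,2} (was {}); enqueue []
  #3 pop 2: in={} → {0,1,2} (no change)
  #4 pop 3: in={} → {0,1,2} (was {1}); enqueue [1]
  #5 pop 4: in={} → {} (no change)
  #6 pop 1: in={0,1,2} → {0,1,2} (no change)

Fixpoint:
  val[0] = {}
  val[1] = {0,1,2}
  val[2] = {0,1,2}
  val[3] = {0,1,2}
  val[4] = {}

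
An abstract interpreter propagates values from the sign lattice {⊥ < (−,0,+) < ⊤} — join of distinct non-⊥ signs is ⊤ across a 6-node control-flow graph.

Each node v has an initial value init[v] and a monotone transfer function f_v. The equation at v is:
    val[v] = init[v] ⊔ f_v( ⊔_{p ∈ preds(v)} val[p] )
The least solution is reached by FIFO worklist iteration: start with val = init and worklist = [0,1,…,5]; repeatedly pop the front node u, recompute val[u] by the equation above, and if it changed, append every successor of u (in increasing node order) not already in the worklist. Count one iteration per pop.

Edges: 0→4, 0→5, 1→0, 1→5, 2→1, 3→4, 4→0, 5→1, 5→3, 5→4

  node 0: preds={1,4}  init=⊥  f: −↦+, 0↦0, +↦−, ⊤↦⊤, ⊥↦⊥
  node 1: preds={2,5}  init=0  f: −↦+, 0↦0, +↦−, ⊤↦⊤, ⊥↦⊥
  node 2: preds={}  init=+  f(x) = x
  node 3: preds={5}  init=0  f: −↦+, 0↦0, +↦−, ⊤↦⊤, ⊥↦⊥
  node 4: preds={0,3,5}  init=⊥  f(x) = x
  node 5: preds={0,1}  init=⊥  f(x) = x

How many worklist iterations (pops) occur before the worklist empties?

12

Worklist (12 pops):
  #1 pop 0: in=0 → 0 (was ⊥); enqueue []
  #2 pop 1: in=+ → ⊤ (was 0); enqueue [0]
  #3 pop 2: in=⊥ → + (no change)
  #4 pop 3: in=⊥ → 0 (no change)
  #5 pop 4: in=0 → 0 (was ⊥); enqueue []
  #6 pop 5: in=⊤ → ⊤ (was ⊥); enqueue [1,3,4]
  #7 pop 0: in=⊤ → ⊤ (was 0); enqueue [5]
  #8 pop 1: in=⊤ → ⊤ (no change)
  #9 pop 3: in=⊤ → ⊤ (was 0); enqueue []
  #10 pop 4: in=⊤ → ⊤ (was 0); enqueue [0]
  #11 pop 5: in=⊤ → ⊤ (no change)
  #12 pop 0: in=⊤ → ⊤ (no change)

Fixpoint:
  val[0] = ⊤
  val[1] = ⊤
  val[2] = +
  val[3] = ⊤
  val[4] = ⊤
  val[5] = ⊤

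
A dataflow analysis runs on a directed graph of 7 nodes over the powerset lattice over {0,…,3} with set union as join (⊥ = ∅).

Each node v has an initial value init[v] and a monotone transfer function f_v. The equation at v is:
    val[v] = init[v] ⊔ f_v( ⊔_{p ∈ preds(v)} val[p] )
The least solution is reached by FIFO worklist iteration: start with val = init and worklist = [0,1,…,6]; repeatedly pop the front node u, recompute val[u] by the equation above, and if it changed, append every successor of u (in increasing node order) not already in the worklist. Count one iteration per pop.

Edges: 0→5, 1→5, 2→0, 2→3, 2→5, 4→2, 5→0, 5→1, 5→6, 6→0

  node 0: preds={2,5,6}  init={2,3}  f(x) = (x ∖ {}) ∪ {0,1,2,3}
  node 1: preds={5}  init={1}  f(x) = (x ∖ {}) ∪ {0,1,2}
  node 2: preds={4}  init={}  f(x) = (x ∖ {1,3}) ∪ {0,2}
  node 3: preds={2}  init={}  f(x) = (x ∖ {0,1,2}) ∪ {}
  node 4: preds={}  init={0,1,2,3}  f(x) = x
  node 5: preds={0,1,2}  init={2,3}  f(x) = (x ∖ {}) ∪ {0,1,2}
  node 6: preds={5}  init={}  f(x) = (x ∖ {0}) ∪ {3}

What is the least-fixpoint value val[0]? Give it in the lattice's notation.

{0,1,2,3}

Worklist (9 pops):
  #1 pop 0: in={2,3} → {0,1,2,3} (was {2,3}); enqueue []
  #2 pop 1: in={2,3} → {0,1,2,3} (was {1}); enqueue []
  #3 pop 2: in={0,1,2,3} → {0,2} (was {}); enqueue [0]
  #4 pop 3: in={0,2} → {} (no change)
  #5 pop 4: in={} → {0,1,2,3} (no change)
  #6 pop 5: in={0,1,2,3} → {0,1,2,3} (was {2,3}); enqueue [1]
  #7 pop 6: in={0,1,2,3} → {1,2,3} (was {}); enqueue []
  #8 pop 0: in={0,1,2,3} → {0,1,2,3} (no change)
  #9 pop 1: in={0,1,2,3} → {0,1,2,3} (no change)

Fixpoint:
  val[0] = {0,1,2,3}
  val[1] = {0,1,2,3}
  val[2] = {0,2}
  val[3] = {}
  val[4] = {0,1,2,3}
  val[5] = {0,1,2,3}
  val[6] = {1,2,3}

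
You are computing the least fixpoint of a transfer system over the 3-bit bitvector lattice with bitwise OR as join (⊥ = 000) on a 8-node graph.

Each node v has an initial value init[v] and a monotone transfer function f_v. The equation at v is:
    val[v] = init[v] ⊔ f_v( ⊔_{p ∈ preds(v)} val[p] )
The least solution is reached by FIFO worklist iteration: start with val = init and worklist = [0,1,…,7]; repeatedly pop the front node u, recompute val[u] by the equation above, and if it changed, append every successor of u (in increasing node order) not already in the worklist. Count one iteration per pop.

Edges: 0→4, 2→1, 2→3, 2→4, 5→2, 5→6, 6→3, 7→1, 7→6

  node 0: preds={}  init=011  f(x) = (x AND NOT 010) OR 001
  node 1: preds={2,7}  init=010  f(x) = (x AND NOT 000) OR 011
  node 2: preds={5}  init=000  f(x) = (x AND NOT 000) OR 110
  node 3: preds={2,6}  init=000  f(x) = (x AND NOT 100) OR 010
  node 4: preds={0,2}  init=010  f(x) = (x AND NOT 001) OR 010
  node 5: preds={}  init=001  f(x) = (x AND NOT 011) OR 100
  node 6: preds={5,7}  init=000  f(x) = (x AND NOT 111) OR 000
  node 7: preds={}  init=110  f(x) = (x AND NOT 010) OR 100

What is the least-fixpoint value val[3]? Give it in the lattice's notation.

Iteration log — 10 steps:
  step 1. node 0  ⊔preds=000  new=011  stable
  step 2. node 1  ⊔preds=110  new=111  old=010  +wl: 
  step 3. node 2  ⊔preds=001  new=111  old=000  +wl: 1
  step 4. node 3  ⊔preds=111  new=011  old=000  +wl: 
  step 5. node 4  ⊔preds=111  new=110  old=010  +wl: 
  step 6. node 5  ⊔preds=000  new=101  old=001  +wl: 2
  step 7. node 6  ⊔preds=111  new=000  stable
  step 8. node 7  ⊔preds=000  new=110  stable
  step 9. node 1  ⊔preds=111  new=111  stable
  step 10. node 2  ⊔preds=101  new=111  stable

Least fixpoint reached:
  node 0: 011
  node 1: 111
  node 2: 111
  node 3: 011
  node 4: 110
  node 5: 101
  node 6: 000
  node 7: 110

011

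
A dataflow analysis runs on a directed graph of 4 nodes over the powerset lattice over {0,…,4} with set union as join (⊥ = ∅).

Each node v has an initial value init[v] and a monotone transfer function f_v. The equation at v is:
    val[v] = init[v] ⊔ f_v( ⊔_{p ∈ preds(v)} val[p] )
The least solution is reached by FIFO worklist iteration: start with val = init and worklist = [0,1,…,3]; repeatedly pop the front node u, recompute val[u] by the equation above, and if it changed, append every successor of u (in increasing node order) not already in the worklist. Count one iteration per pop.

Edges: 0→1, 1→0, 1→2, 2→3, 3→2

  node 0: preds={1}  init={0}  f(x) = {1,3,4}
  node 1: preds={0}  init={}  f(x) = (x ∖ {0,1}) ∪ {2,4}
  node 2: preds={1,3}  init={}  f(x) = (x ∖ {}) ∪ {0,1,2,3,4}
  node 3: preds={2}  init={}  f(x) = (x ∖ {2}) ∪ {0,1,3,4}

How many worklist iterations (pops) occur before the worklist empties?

6

Iteration log — 6 steps:
  step 1. node 0  ⊔preds={}  new={0,1,3,4}  old={0}  +wl: 
  step 2. node 1  ⊔preds={0,1,3,4}  new={2,3,4}  old={}  +wl: 0
  step 3. node 2  ⊔preds={2,3,4}  new={0,1,2,3,4}  old={}  +wl: 
  step 4. node 3  ⊔preds={0,1,2,3,4}  new={0,1,3,4}  old={}  +wl: 2
  step 5. node 0  ⊔preds={2,3,4}  new={0,1,3,4}  stable
  step 6. node 2  ⊔preds={0,1,2,3,4}  new={0,1,2,3,4}  stable

Least fixpoint reached:
  node 0: {0,1,3,4}
  node 1: {2,3,4}
  node 2: {0,1,2,3,4}
  node 3: {0,1,3,4}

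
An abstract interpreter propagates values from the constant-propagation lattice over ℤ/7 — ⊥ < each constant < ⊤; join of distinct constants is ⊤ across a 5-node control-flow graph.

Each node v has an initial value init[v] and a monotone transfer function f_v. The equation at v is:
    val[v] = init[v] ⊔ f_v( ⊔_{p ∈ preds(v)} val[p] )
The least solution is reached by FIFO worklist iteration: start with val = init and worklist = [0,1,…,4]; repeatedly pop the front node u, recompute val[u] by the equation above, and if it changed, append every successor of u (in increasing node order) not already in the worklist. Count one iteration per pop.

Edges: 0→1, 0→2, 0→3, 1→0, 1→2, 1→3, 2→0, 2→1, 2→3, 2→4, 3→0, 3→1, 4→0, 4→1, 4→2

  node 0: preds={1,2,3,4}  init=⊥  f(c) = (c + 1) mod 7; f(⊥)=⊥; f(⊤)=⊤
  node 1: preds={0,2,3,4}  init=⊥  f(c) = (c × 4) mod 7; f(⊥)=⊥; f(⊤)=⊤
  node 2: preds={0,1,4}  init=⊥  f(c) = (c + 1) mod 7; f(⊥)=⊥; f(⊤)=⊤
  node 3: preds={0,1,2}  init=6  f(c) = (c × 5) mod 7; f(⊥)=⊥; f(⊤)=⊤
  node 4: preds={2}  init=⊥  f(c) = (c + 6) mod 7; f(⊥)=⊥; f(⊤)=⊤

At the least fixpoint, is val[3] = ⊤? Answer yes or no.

Worklist (9 pops):
  #1 pop 0: in=6 → 0 (was ⊥); enqueue []
  #2 pop 1: in=⊤ → ⊤ (was ⊥); enqueue [0]
  #3 pop 2: in=⊤ → ⊤ (was ⊥); enqueue [1]
  #4 pop 3: in=⊤ → ⊤ (was 6); enqueue []
  #5 pop 4: in=⊤ → ⊤ (was ⊥); enqueue [2]
  #6 pop 0: in=⊤ → ⊤ (was 0); enqueue [3]
  #7 pop 1: in=⊤ → ⊤ (no change)
  #8 pop 2: in=⊤ → ⊤ (no change)
  #9 pop 3: in=⊤ → ⊤ (no change)

Fixpoint:
  val[0] = ⊤
  val[1] = ⊤
  val[2] = ⊤
  val[3] = ⊤
  val[4] = ⊤

yes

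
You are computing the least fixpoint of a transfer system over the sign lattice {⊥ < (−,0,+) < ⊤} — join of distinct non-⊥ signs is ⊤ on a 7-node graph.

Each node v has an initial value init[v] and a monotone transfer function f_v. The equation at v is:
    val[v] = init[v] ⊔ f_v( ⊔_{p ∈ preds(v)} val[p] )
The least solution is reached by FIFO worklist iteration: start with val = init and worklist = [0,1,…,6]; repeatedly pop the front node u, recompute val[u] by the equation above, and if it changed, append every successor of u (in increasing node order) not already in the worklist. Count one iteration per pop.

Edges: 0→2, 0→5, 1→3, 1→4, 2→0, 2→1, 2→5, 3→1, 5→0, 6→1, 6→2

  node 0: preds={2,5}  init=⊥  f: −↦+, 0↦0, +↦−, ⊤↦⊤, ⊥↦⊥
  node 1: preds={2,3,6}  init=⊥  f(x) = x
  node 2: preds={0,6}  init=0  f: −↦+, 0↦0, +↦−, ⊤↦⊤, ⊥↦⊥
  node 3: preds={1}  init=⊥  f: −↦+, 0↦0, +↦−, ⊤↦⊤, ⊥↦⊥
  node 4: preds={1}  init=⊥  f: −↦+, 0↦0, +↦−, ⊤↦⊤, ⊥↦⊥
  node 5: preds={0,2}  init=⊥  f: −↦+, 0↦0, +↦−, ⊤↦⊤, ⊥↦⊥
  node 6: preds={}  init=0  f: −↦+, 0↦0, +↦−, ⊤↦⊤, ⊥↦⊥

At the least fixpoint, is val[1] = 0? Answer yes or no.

yes

Worklist (9 pops):
  #1 pop 0: in=0 → 0 (was ⊥); enqueue []
  #2 pop 1: in=0 → 0 (was ⊥); enqueue []
  #3 pop 2: in=0 → 0 (no change)
  #4 pop 3: in=0 → 0 (was ⊥); enqueue [1]
  #5 pop 4: in=0 → 0 (was ⊥); enqueue []
  #6 pop 5: in=0 → 0 (was ⊥); enqueue [0]
  #7 pop 6: in=⊥ → 0 (no change)
  #8 pop 1: in=0 → 0 (no change)
  #9 pop 0: in=0 → 0 (no change)

Fixpoint:
  val[0] = 0
  val[1] = 0
  val[2] = 0
  val[3] = 0
  val[4] = 0
  val[5] = 0
  val[6] = 0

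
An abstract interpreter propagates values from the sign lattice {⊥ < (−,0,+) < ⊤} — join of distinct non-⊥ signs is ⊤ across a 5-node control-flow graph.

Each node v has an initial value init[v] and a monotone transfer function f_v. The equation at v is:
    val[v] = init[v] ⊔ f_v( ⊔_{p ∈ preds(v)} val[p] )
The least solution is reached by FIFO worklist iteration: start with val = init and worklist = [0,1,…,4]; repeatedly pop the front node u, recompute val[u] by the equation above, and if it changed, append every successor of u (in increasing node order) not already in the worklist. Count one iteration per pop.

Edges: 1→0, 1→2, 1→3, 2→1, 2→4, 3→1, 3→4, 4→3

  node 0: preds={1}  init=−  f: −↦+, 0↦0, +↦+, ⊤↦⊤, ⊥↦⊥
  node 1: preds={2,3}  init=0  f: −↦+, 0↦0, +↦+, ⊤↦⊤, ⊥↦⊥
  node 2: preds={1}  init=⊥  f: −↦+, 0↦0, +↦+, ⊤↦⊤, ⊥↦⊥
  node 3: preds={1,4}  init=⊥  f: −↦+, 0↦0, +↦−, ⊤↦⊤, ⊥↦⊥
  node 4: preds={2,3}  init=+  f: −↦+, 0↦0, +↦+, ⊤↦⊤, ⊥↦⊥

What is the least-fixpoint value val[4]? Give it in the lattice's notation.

Trace (11 dequeues):
  [1] u=0 | in 0 | out ⊤ | prev − | push {}
  [2] u=1 | in ⊥ | out 0 | ==
  [3] u=2 | in 0 | out 0 | prev ⊥ | push {1}
  [4] u=3 | in ⊤ | out ⊤ | prev ⊥ | push {}
  [5] u=4 | in ⊤ | out ⊤ | prev + | push {3}
  [6] u=1 | in ⊤ | out ⊤ | prev 0 | push {0,2}
  [7] u=3 | in ⊤ | out ⊤ | ==
  [8] u=0 | in ⊤ | out ⊤ | ==
  [9] u=2 | in ⊤ | out ⊤ | prev 0 | push {1,4}
  [10] u=1 | in ⊤ | out ⊤ | ==
  [11] u=4 | in ⊤ | out ⊤ | ==

Converged values:
  [0] ⊤
  [1] ⊤
  [2] ⊤
  [3] ⊤
  [4] ⊤

⊤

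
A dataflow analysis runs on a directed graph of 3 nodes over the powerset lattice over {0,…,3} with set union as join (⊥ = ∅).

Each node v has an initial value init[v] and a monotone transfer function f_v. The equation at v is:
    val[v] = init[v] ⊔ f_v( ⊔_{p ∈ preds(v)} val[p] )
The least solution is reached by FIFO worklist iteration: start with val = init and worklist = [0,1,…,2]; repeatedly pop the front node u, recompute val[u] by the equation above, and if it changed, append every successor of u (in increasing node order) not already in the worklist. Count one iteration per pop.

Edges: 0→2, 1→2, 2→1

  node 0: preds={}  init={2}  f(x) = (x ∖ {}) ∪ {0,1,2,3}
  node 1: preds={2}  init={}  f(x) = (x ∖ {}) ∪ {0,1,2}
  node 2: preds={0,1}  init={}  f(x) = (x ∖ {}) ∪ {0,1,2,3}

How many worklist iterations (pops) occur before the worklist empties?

5

Iteration log — 5 steps:
  step 1. node 0  ⊔preds={}  new={0,1,2,3}  old={2}  +wl: 
  step 2. node 1  ⊔preds={}  new={0,1,2}  old={}  +wl: 
  step 3. node 2  ⊔preds={0,1,2,3}  new={0,1,2,3}  old={}  +wl: 1
  step 4. node 1  ⊔preds={0,1,2,3}  new={0,1,2,3}  old={0,1,2}  +wl: 2
  step 5. node 2  ⊔preds={0,1,2,3}  new={0,1,2,3}  stable

Least fixpoint reached:
  node 0: {0,1,2,3}
  node 1: {0,1,2,3}
  node 2: {0,1,2,3}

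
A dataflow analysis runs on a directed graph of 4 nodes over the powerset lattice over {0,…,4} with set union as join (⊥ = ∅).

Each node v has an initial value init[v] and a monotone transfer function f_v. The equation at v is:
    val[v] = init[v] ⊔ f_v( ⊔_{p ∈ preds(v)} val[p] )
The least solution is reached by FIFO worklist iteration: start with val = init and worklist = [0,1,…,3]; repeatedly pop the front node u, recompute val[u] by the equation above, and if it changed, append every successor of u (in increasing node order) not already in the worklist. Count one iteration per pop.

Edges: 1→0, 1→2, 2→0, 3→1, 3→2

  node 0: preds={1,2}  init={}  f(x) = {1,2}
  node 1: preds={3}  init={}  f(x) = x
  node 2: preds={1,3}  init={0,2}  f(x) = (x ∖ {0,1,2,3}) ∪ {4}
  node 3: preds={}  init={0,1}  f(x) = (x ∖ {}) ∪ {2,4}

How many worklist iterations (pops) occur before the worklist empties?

8

Trace (8 dequeues):
  [1] u=0 | in {0,2} | out {1,2} | prev {} | push {}
  [2] u=1 | in {0,1} | out {0,1} | prev {} | push {0}
  [3] u=2 | in {0,1} | out {0,2,4} | prev {0,2} | push {}
  [4] u=3 | in {} | out {0,1,2,4} | prev {0,1} | push {1,2}
  [5] u=0 | in {0,1,2,4} | out {1,2} | ==
  [6] u=1 | in {0,1,2,4} | out {0,1,2,4} | prev {0,1} | push {0}
  [7] u=2 | in {0,1,2,4} | out {0,2,4} | ==
  [8] u=0 | in {0,1,2,4} | out {1,2} | ==

Converged values:
  [0] {1,2}
  [1] {0,1,2,4}
  [2] {0,2,4}
  [3] {0,1,2,4}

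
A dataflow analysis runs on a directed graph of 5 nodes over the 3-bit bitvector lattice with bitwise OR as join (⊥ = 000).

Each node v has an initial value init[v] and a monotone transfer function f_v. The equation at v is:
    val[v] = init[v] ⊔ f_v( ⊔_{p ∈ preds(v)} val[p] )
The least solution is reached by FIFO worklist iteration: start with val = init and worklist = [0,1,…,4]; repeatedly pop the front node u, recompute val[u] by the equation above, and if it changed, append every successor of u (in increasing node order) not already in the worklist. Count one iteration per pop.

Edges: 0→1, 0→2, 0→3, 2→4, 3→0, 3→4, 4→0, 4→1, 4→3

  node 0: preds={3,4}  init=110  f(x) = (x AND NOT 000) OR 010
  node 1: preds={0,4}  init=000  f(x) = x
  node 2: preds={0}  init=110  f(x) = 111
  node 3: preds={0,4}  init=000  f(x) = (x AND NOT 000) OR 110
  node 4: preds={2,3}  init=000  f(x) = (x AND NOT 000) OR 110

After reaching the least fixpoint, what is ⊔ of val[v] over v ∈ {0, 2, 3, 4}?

Worklist (11 pops):
  #1 pop 0: in=000 → 110 (no change)
  #2 pop 1: in=110 → 110 (was 000); enqueue []
  #3 pop 2: in=110 → 111 (was 110); enqueue []
  #4 pop 3: in=110 → 110 (was 000); enqueue [0]
  #5 pop 4: in=111 → 111 (was 000); enqueue [1,3]
  #6 pop 0: in=111 → 111 (was 110); enqueue [2]
  #7 pop 1: in=111 → 111 (was 110); enqueue []
  #8 pop 3: in=111 → 111 (was 110); enqueue [0,4]
  #9 pop 2: in=111 → 111 (no change)
  #10 pop 0: in=111 → 111 (no change)
  #11 pop 4: in=111 → 111 (no change)

Fixpoint:
  val[0] = 111
  val[1] = 111
  val[2] = 111
  val[3] = 111
  val[4] = 111

111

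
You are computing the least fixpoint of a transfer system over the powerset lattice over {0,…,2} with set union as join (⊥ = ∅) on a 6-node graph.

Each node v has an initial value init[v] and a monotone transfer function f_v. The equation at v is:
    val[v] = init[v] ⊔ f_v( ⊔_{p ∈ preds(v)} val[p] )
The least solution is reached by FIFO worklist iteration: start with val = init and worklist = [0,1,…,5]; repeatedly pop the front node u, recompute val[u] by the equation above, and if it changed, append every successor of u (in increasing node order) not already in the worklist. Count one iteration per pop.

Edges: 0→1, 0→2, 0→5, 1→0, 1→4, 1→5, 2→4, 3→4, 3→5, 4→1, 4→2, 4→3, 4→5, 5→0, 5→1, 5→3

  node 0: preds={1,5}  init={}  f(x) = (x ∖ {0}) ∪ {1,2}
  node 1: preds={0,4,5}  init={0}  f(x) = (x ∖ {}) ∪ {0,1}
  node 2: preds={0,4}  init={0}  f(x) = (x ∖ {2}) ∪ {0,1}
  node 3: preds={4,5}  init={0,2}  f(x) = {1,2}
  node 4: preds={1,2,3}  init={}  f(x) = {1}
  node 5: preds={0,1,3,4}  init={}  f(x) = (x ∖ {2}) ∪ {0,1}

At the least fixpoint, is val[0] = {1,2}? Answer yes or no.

Trace (10 dequeues):
  [1] u=0 | in {0} | out {1,2} | prev {} | push {}
  [2] u=1 | in {1,2} | out {0,1,2} | prev {0} | push {0}
  [3] u=2 | in {1,2} | out {0,1} | prev {0} | push {}
  [4] u=3 | in {} | out {0,1,2} | prev {0,2} | push {}
  [5] u=4 | in {0,1,2} | out {1} | prev {} | push {1,2,3}
  [6] u=5 | in {0,1,2} | out {0,1} | prev {} | push {}
  [7] u=0 | in {0,1,2} | out {1,2} | ==
  [8] u=1 | in {0,1,2} | out {0,1,2} | ==
  [9] u=2 | in {1,2} | out {0,1} | ==
  [10] u=3 | in {0,1} | out {0,1,2} | ==

Converged values:
  [0] {1,2}
  [1] {0,1,2}
  [2] {0,1}
  [3] {0,1,2}
  [4] {1}
  [5] {0,1}

yes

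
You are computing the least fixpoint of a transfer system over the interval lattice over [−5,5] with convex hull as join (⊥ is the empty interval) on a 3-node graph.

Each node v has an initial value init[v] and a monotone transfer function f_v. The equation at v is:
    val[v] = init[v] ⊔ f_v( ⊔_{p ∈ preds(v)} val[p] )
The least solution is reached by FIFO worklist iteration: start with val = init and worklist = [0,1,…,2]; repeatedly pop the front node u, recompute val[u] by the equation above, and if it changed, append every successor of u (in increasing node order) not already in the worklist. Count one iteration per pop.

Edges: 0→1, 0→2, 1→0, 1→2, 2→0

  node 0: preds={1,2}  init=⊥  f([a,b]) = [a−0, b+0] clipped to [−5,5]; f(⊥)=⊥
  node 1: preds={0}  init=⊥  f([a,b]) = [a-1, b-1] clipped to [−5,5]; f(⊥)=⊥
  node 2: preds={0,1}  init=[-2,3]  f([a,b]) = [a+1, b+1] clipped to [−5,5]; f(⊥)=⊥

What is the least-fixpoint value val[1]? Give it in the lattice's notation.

[-5,4]

Worklist (12 pops):
  #1 pop 0: in=[-2,3] → [-2,3] (was ⊥); enqueue []
  #2 pop 1: in=[-2,3] → [-3,2] (was ⊥); enqueue [0]
  #3 pop 2: in=[-3,3] → [-2,4] (was [-2,3]); enqueue []
  #4 pop 0: in=[-3,4] → [-3,4] (was [-2,3]); enqueue [1,2]
  #5 pop 1: in=[-3,4] → [-4,3] (was [-3,2]); enqueue [0]
  #6 pop 2: in=[-4,4] → [-3,5] (was [-2,4]); enqueue []
  #7 pop 0: in=[-4,5] → [-4,5] (was [-3,4]); enqueue [1,2]
  #8 pop 1: in=[-4,5] → [-5,4] (was [-4,3]); enqueue [0]
  #9 pop 2: in=[-5,5] → [-4,5] (was [-3,5]); enqueue []
  #10 pop 0: in=[-5,5] → [-5,5] (was [-4,5]); enqueue [1,2]
  #11 pop 1: in=[-5,5] → [-5,4] (no change)
  #12 pop 2: in=[-5,5] → [-4,5] (no change)

Fixpoint:
  val[0] = [-5,5]
  val[1] = [-5,4]
  val[2] = [-4,5]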